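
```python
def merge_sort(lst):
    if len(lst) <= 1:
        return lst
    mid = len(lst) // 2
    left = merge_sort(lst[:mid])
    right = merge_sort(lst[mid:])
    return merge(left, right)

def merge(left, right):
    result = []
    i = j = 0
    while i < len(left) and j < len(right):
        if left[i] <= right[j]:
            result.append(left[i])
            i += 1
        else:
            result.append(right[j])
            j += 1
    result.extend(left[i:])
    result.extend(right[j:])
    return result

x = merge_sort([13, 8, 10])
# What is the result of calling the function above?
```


merge_sort([13, 8, 10])
Split into [13] and [8, 10]
Left sorted: [13]
Right sorted: [8, 10]
Merge [13] and [8, 10]
= [8, 10, 13]


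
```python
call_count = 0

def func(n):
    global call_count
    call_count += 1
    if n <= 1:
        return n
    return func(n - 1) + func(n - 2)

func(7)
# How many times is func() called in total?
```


func(7) calls func(6) and func(5); each non-base call branches into two more.
Let C(k) = total number of calls made by func(k), including the call to func(k) itself.
Base cases: C(0) = 1, C(1) = 1
Recurrence: C(k) = 1 + C(k-1) + C(k-2)
  C(2) = 1 + C(1) + C(0) = 1 + 1 + 1 = 3
  C(3) = 1 + C(2) + C(1) = 1 + 3 + 1 = 5
  C(4) = 1 + C(3) + C(2) = 1 + 5 + 3 = 9
  C(5) = 1 + C(4) + C(3) = 1 + 9 + 5 = 15
  C(6) = 1 + C(5) + C(4) = 1 + 15 + 9 = 25
  C(7) = 1 + C(6) + C(5) = 1 + 25 + 15 = 41
Total calls = C(7) = 41


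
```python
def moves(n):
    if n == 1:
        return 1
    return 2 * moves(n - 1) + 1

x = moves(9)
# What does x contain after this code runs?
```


moves(9)
= 2 * moves(8) + 1
= 2 * (2 * moves(7) + 1) + 1
= 2 * (2 * (2 * moves(6) + 1) + 1) + 1
= 2 * (2 * (2 * (2 * moves(5) + 1) + 1) + 1) + 1
= 2 * (2 * (2 * (2 * (2 * moves(4) + 1) + 1) + 1) + 1) + 1
= 2 * (2 * (2 * (2 * (2 * (2 * moves(3) + 1) + 1) + 1) + 1) + 1) + 1
= 2 * (2 * (2 * (2 * (2 * (2 * (2 * moves(2) + 1) + 1) + 1) + 1) + 1) + 1) + 1
= 2 * (2 * (2 * (2 * (2 * (2 * (2 * (2 * moves(1) + 1) + 1) + 1) + 1) + 1) + 1) + 1) + 1
Now compute bottom-up:
moves(1) = 1
moves(2) = 2 * 1 + 1 = 3
moves(3) = 2 * 3 + 1 = 7
moves(4) = 2 * 7 + 1 = 15
moves(5) = 2 * 15 + 1 = 31
moves(6) = 2 * 31 + 1 = 63
moves(7) = 2 * 63 + 1 = 127
moves(8) = 2 * 127 + 1 = 255
moves(9) = 2 * 255 + 1 = 511
= 511


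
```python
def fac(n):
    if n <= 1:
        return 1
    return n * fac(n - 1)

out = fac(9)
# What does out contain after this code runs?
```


fac(9)
= 9 * fac(8)
= 9 * 8 * fac(7)
= 9 * 8 * 7 * fac(6)
= 9 * 8 * 7 * 6 * fac(5)
= 9 * 8 * 7 * 6 * 5 * fac(4)
= 9 * 8 * 7 * 6 * 5 * 4 * fac(3)
= 9 * 8 * 7 * 6 * 5 * 4 * 3 * fac(2)
= 9 * 8 * 7 * 6 * 5 * 4 * 3 * 2 * fac(1)
= 9 * 8 * 7 * 6 * 5 * 4 * 3 * 2 * 1
= 362880


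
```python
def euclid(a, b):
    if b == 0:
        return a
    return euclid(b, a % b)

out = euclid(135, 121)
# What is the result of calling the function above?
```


euclid(135, 121)
= euclid(121, 135 % 121) = euclid(121, 14)
= euclid(14, 121 % 14) = euclid(14, 9)
= euclid(9, 14 % 9) = euclid(9, 5)
= euclid(5, 9 % 5) = euclid(5, 4)
= euclid(4, 5 % 4) = euclid(4, 1)
= euclid(1, 4 % 1) = euclid(1, 0)
b == 0, return a = 1


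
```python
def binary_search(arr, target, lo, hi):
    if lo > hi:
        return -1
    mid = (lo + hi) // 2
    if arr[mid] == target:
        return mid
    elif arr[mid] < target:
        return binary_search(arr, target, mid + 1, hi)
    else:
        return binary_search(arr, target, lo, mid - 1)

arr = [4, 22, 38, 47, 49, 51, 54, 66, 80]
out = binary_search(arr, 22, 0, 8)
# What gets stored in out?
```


binary_search(arr, 22, 0, 8)
lo=0, hi=8, mid=4, arr[mid]=49
49 > 22, search left half
lo=0, hi=3, mid=1, arr[mid]=22
arr[1] == 22, found at index 1
= 1


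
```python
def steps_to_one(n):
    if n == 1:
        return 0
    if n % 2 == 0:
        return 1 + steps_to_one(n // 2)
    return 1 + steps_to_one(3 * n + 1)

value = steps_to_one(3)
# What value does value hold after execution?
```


steps_to_one(3)
3 is odd -> 3*3+1 = 10 -> steps_to_one(10)
10 is even -> steps_to_one(5)
5 is odd -> 3*5+1 = 16 -> steps_to_one(16)
16 is even -> steps_to_one(8)
8 is even -> steps_to_one(4)
4 is even -> steps_to_one(2)
2 is even -> steps_to_one(1)
Reached 1 after 7 steps
= 7


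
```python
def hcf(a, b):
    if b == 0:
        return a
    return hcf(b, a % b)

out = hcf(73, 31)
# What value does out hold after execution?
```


hcf(73, 31)
= hcf(31, 73 % 31) = hcf(31, 11)
= hcf(11, 31 % 11) = hcf(11, 9)
= hcf(9, 11 % 9) = hcf(9, 2)
= hcf(2, 9 % 2) = hcf(2, 1)
= hcf(1, 2 % 1) = hcf(1, 0)
b == 0, return a = 1


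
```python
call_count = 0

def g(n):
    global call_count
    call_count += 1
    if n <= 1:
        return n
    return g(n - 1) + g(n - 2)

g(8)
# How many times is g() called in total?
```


g(8) calls g(7) and g(6); each non-base call branches into two more.
Let C(k) = total number of calls made by g(k), including the call to g(k) itself.
Base cases: C(0) = 1, C(1) = 1
Recurrence: C(k) = 1 + C(k-1) + C(k-2)
  C(2) = 1 + C(1) + C(0) = 1 + 1 + 1 = 3
  C(3) = 1 + C(2) + C(1) = 1 + 3 + 1 = 5
  C(4) = 1 + C(3) + C(2) = 1 + 5 + 3 = 9
  C(5) = 1 + C(4) + C(3) = 1 + 9 + 5 = 15
  C(6) = 1 + C(5) + C(4) = 1 + 15 + 9 = 25
  C(7) = 1 + C(6) + C(5) = 1 + 25 + 15 = 41
  C(8) = 1 + C(7) + C(6) = 1 + 41 + 25 = 67
Total calls = C(8) = 67


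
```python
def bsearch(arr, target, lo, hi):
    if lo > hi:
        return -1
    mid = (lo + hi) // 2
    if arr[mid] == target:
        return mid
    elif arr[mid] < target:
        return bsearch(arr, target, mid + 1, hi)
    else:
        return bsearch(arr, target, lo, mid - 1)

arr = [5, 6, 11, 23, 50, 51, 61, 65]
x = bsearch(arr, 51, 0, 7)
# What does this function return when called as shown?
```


bsearch(arr, 51, 0, 7)
lo=0, hi=7, mid=3, arr[mid]=23
23 < 51, search right half
lo=4, hi=7, mid=5, arr[mid]=51
arr[5] == 51, found at index 5
= 5


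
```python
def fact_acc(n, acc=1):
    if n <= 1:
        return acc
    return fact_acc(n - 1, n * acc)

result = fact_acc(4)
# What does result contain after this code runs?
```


fact_acc(4, 1)
= fact_acc(3, 4 * 1) = fact_acc(3, 4)
= fact_acc(2, 3 * 4) = fact_acc(2, 12)
= fact_acc(1, 2 * 12) = fact_acc(1, 24)
n <= 1, return acc = 24


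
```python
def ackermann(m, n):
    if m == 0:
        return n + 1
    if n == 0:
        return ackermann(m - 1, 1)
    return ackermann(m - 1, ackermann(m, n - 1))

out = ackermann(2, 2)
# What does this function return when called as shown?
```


ackermann(2, 2)
= ackermann(1, ackermann(2, 1))
First compute ackermann(2, 1) = 5
= ackermann(1, 5)
= 7


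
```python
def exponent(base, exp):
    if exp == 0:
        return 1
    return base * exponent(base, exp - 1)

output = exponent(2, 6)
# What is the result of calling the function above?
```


exponent(2, 6)
= 2 * exponent(2, 5)
= 2 * 2 * exponent(2, 4)
= 2 * 2 * 2 * exponent(2, 3)
= 2 * 2 * 2 * 2 * exponent(2, 2)
= 2 * 2 * 2 * 2 * 2 * exponent(2, 1)
= 2 * 2 * 2 * 2 * 2 * 2 * exponent(2, 0)
= 2 * 2 * 2 * 2 * 2 * 2 * 1
= 64


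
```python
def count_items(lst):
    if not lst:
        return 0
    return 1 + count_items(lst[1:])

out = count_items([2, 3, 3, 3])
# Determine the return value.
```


count_items([2, 3, 3, 3])
= 1 + count_items([3, 3, 3])
= 1 + 1 + count_items([3, 3])
= 1 + 1 + 1 + count_items([3])
= 1 + 1 + 1 + 1 + count_items([])
= 1 + 1 + 1 + 1 + 0
= 4


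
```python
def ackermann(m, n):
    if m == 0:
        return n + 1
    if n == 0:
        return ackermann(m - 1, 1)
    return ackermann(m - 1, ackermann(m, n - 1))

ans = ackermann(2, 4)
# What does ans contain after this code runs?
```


ackermann(2, 4)
= ackermann(1, ackermann(2, 3))
First compute ackermann(2, 3) = 9
= ackermann(1, 9)
= 11


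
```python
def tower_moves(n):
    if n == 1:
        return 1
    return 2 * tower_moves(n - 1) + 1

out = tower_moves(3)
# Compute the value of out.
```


tower_moves(3)
= 2 * tower_moves(2) + 1
= 2 * (2 * tower_moves(1) + 1) + 1
Now compute bottom-up:
tower_moves(1) = 1
tower_moves(2) = 2 * 1 + 1 = 3
tower_moves(3) = 2 * 3 + 1 = 7
= 7


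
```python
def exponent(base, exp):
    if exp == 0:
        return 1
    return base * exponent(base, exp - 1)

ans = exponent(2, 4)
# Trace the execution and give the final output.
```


exponent(2, 4)
= 2 * exponent(2, 3)
= 2 * 2 * exponent(2, 2)
= 2 * 2 * 2 * exponent(2, 1)
= 2 * 2 * 2 * 2 * exponent(2, 0)
= 2 * 2 * 2 * 2 * 1
= 16


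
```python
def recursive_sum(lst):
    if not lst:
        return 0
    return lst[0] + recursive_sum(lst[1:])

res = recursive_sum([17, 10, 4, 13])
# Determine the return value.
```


recursive_sum([17, 10, 4, 13])
= 17 + recursive_sum([10, 4, 13])
= 17 + 10 + recursive_sum([4, 13])
= 17 + 10 + 4 + recursive_sum([13])
= 17 + 10 + 4 + 13 + recursive_sum([])
= 17 + 10 + 4 + 13 + 0
= 44


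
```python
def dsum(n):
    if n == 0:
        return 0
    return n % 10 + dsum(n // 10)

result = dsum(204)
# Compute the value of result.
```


dsum(204)
= 4 + dsum(20)
= 4 + 0 + dsum(2)
= 4 + 0 + 2 + dsum(0)
= 4 + 0 + 2 + 0
= 6


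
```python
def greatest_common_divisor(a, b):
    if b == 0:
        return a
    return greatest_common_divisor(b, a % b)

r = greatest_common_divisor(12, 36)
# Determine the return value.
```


greatest_common_divisor(12, 36)
= greatest_common_divisor(36, 12 % 36) = greatest_common_divisor(36, 12)
= greatest_common_divisor(12, 36 % 12) = greatest_common_divisor(12, 0)
b == 0, return a = 12


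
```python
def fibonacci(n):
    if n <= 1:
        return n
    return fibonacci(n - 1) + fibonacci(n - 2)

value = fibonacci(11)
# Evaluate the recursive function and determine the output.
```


fibonacci(11)
= fibonacci(10) + fibonacci(9)
= (fibonacci(9) + fibonacci(8)) + fibonacci(9)
Computing bottom-up: fibonacci(0)=0, fibonacci(1)=1, fibonacci(2)=1, fibonacci(3)=2, fibonacci(4)=3, fibonacci(5)=5, fibonacci(6)=8, fibonacci(7)=13, fibonacci(8)=21, fibonacci(9)=34, fibonacci(10)=55, fibonacci(11)=89
= 89


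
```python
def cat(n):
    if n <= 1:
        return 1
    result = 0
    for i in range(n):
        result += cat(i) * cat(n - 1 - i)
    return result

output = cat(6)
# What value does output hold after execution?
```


cat(6)
= sum of cat(i) * cat(6-1-i) for i in 0..5
First compute sub-values bottom-up:
  cat(0) = 1, cat(1) = 1
  cat(2) = 1*1 + 1*1 = 2
  cat(3) = 1*2 + 1*1 + 2*1 = 5
  cat(4) = 1*5 + 1*2 + 2*1 + 5*1 = 14
  cat(5) = 1*14 + 1*5 + 2*2 + 5*1 + 14*1 = 42
Now cat(6):
  cat(0)*cat(5) = 1*42 = 42
  cat(1)*cat(4) = 1*14 = 14
  cat(2)*cat(3) = 2*5 = 10
  cat(3)*cat(2) = 5*2 = 10
  cat(4)*cat(1) = 14*1 = 14
  cat(5)*cat(0) = 42*1 = 42
= 42 + 14 + 10 + 10 + 14 + 42
= 132


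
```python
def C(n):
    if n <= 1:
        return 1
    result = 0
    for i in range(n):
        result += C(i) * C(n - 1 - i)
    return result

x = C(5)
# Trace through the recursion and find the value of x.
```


C(5)
= sum of C(i) * C(5-1-i) for i in 0..4
First compute sub-values bottom-up:
  C(0) = 1, C(1) = 1
  C(2) = 1*1 + 1*1 = 2
  C(3) = 1*2 + 1*1 + 2*1 = 5
  C(4) = 1*5 + 1*2 + 2*1 + 5*1 = 14
Now C(5):
  C(0)*C(4) = 1*14 = 14
  C(1)*C(3) = 1*5 = 5
  C(2)*C(2) = 2*2 = 4
  C(3)*C(1) = 5*1 = 5
  C(4)*C(0) = 14*1 = 14
= 14 + 5 + 4 + 5 + 14
= 42


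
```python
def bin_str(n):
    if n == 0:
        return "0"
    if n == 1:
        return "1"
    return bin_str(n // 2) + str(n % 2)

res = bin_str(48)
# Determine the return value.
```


bin_str(48)
= bin_str(24) + "0"
= bin_str(12) + "0" + "0"
= bin_str(6) + "0" + "0" + "0"
= bin_str(3) + "0" + "0" + "0" + "0"
= bin_str(1) + "1" + "0" + "0" + "0" + "0"
= "1" + "1" + "0" + "0" + "0" + "0"
= "110000"


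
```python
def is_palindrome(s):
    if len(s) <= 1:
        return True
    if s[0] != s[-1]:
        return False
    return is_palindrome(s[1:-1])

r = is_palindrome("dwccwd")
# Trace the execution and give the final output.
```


is_palindrome("dwccwd")
"dwccwd": s[0]='d' == s[-1]='d' -> is_palindrome("wccw")
"wccw": s[0]='w' == s[-1]='w' -> is_palindrome("cc")
"cc": s[0]='c' == s[-1]='c' -> is_palindrome("")
"": len <= 1 -> True
= True


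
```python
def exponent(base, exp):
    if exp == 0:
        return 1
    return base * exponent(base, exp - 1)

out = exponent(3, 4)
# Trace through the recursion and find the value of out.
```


exponent(3, 4)
= 3 * exponent(3, 3)
= 3 * 3 * exponent(3, 2)
= 3 * 3 * 3 * exponent(3, 1)
= 3 * 3 * 3 * 3 * exponent(3, 0)
= 3 * 3 * 3 * 3 * 1
= 81


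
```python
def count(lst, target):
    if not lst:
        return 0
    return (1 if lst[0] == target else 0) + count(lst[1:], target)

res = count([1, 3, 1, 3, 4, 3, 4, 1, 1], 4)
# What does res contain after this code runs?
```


count([1, 3, 1, 3, 4, 3, 4, 1, 1], 4)
lst[0]=1 != 4: 0 + count([3, 1, 3, 4, 3, 4, 1, 1], 4)
lst[0]=3 != 4: 0 + count([1, 3, 4, 3, 4, 1, 1], 4)
lst[0]=1 != 4: 0 + count([3, 4, 3, 4, 1, 1], 4)
lst[0]=3 != 4: 0 + count([4, 3, 4, 1, 1], 4)
lst[0]=4 == 4: 1 + count([3, 4, 1, 1], 4)
lst[0]=3 != 4: 0 + count([4, 1, 1], 4)
lst[0]=4 == 4: 1 + count([1, 1], 4)
lst[0]=1 != 4: 0 + count([1], 4)
lst[0]=1 != 4: 0 + count([], 4)
= 2


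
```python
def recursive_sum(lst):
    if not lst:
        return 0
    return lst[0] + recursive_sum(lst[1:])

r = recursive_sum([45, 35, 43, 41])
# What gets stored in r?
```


recursive_sum([45, 35, 43, 41])
= 45 + recursive_sum([35, 43, 41])
= 45 + 35 + recursive_sum([43, 41])
= 45 + 35 + 43 + recursive_sum([41])
= 45 + 35 + 43 + 41 + recursive_sum([])
= 45 + 35 + 43 + 41 + 0
= 164


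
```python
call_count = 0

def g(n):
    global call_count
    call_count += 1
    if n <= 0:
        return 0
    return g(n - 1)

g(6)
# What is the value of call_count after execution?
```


g(6) calls g(5) calls ... calls g(0)
Total calls: 6 + 1 (for base case) = 7


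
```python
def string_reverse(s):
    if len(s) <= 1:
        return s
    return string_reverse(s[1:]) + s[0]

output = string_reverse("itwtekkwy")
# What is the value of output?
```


string_reverse("itwtekkwy")
= string_reverse("twtekkwy") + "i"
= string_reverse("wtekkwy") + "t" + "i"
= string_reverse("tekkwy") + "w" + "t" + "i"
= string_reverse("ekkwy") + "t" + "w" + "t" + "i"
= string_reverse("kkwy") + "e" + "t" + "w" + "t" + "i"
= string_reverse("kwy") + "k" + "e" + "t" + "w" + "t" + "i"
= string_reverse("wy") + "k" + "k" + "e" + "t" + "w" + "t" + "i"
= string_reverse("y") + "w" + "k" + "k" + "e" + "t" + "w" + "t" + "i"
= "y" + "w" + "k" + "k" + "e" + "t" + "w" + "t" + "i"
= "ywkketwti"


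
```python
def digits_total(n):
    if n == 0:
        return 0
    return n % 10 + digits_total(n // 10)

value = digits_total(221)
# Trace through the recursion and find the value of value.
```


digits_total(221)
= 1 + digits_total(22)
= 1 + 2 + digits_total(2)
= 1 + 2 + 2 + digits_total(0)
= 1 + 2 + 2 + 0
= 5


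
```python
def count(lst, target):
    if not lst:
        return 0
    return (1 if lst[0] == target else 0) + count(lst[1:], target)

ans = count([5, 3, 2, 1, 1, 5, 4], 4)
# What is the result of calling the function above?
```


count([5, 3, 2, 1, 1, 5, 4], 4)
lst[0]=5 != 4: 0 + count([3, 2, 1, 1, 5, 4], 4)
lst[0]=3 != 4: 0 + count([2, 1, 1, 5, 4], 4)
lst[0]=2 != 4: 0 + count([1, 1, 5, 4], 4)
lst[0]=1 != 4: 0 + count([1, 5, 4], 4)
lst[0]=1 != 4: 0 + count([5, 4], 4)
lst[0]=5 != 4: 0 + count([4], 4)
lst[0]=4 == 4: 1 + count([], 4)
= 1


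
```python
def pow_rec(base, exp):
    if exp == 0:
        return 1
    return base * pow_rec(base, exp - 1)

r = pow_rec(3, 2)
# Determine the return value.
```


pow_rec(3, 2)
= 3 * pow_rec(3, 1)
= 3 * 3 * pow_rec(3, 0)
= 3 * 3 * 1
= 9


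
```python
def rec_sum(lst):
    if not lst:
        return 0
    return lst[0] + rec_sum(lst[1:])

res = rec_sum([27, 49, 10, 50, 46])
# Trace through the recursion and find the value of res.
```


rec_sum([27, 49, 10, 50, 46])
= 27 + rec_sum([49, 10, 50, 46])
= 27 + 49 + rec_sum([10, 50, 46])
= 27 + 49 + 10 + rec_sum([50, 46])
= 27 + 49 + 10 + 50 + rec_sum([46])
= 27 + 49 + 10 + 50 + 46 + rec_sum([])
= 27 + 49 + 10 + 50 + 46 + 0
= 182


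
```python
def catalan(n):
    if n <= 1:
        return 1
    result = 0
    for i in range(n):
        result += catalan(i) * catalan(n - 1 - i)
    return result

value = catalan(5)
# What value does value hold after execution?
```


catalan(5)
= sum of catalan(i) * catalan(5-1-i) for i in 0..4
First compute sub-values bottom-up:
  catalan(0) = 1, catalan(1) = 1
  catalan(2) = 1*1 + 1*1 = 2
  catalan(3) = 1*2 + 1*1 + 2*1 = 5
  catalan(4) = 1*5 + 1*2 + 2*1 + 5*1 = 14
Now catalan(5):
  catalan(0)*catalan(4) = 1*14 = 14
  catalan(1)*catalan(3) = 1*5 = 5
  catalan(2)*catalan(2) = 2*2 = 4
  catalan(3)*catalan(1) = 5*1 = 5
  catalan(4)*catalan(0) = 14*1 = 14
= 14 + 5 + 4 + 5 + 14
= 42


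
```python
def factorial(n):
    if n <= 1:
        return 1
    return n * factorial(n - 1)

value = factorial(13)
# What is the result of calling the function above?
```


factorial(13)
= 13 * factorial(12)
= 13 * 12 * factorial(11)
= 13 * 12 * 11 * factorial(10)
= 13 * 12 * 11 * 10 * factorial(9)
= 13 * 12 * 11 * 10 * 9 * factorial(8)
= 13 * 12 * 11 * 10 * 9 * 8 * factorial(7)
= 13 * 12 * 11 * 10 * 9 * 8 * 7 * factorial(6)
= 13 * 12 * 11 * 10 * 9 * 8 * 7 * 6 * factorial(5)
= 13 * 12 * 11 * 10 * 9 * 8 * 7 * 6 * 5 * factorial(4)
= 13 * 12 * 11 * 10 * 9 * 8 * 7 * 6 * 5 * 4 * factorial(3)
= 13 * 12 * 11 * 10 * 9 * 8 * 7 * 6 * 5 * 4 * 3 * factorial(2)
= 13 * 12 * 11 * 10 * 9 * 8 * 7 * 6 * 5 * 4 * 3 * 2 * factorial(1)
= 13 * 12 * 11 * 10 * 9 * 8 * 7 * 6 * 5 * 4 * 3 * 2 * 1
= 6227020800


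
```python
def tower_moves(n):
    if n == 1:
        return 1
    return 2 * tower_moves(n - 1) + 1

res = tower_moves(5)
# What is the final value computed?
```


tower_moves(5)
= 2 * tower_moves(4) + 1
= 2 * (2 * tower_moves(3) + 1) + 1
= 2 * (2 * (2 * tower_moves(2) + 1) + 1) + 1
= 2 * (2 * (2 * (2 * tower_moves(1) + 1) + 1) + 1) + 1
Now compute bottom-up:
tower_moves(1) = 1
tower_moves(2) = 2 * 1 + 1 = 3
tower_moves(3) = 2 * 3 + 1 = 7
tower_moves(4) = 2 * 7 + 1 = 15
tower_moves(5) = 2 * 15 + 1 = 31
= 31


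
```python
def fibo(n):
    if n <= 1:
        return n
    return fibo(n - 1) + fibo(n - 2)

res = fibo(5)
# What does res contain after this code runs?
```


fibo(5)
= fibo(4) + fibo(3)
= (fibo(3) + fibo(2)) + fibo(3)
Computing bottom-up: fibo(0)=0, fibo(1)=1, fibo(2)=1, fibo(3)=2, fibo(4)=3, fibo(5)=5
= 5


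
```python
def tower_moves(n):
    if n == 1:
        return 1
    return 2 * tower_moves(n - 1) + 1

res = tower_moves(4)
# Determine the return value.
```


tower_moves(4)
= 2 * tower_moves(3) + 1
= 2 * (2 * tower_moves(2) + 1) + 1
= 2 * (2 * (2 * tower_moves(1) + 1) + 1) + 1
Now compute bottom-up:
tower_moves(1) = 1
tower_moves(2) = 2 * 1 + 1 = 3
tower_moves(3) = 2 * 3 + 1 = 7
tower_moves(4) = 2 * 7 + 1 = 15
= 15


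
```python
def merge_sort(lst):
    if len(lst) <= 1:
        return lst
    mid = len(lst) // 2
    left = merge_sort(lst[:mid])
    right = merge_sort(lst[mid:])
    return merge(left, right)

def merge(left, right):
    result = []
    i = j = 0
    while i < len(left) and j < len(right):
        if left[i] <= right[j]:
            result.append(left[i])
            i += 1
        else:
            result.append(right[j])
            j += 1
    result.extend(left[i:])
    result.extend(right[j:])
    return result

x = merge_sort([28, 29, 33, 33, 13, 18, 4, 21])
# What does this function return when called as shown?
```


merge_sort([28, 29, 33, 33, 13, 18, 4, 21])
Split into [28, 29, 33, 33] and [13, 18, 4, 21]
Left sorted: [28, 29, 33, 33]
Right sorted: [4, 13, 18, 21]
Merge [28, 29, 33, 33] and [4, 13, 18, 21]
= [4, 13, 18, 21, 28, 29, 33, 33]


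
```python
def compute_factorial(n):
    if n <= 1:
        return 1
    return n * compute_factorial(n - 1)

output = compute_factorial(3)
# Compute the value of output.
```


compute_factorial(3)
= 3 * compute_factorial(2)
= 3 * 2 * compute_factorial(1)
= 3 * 2 * 1
= 6


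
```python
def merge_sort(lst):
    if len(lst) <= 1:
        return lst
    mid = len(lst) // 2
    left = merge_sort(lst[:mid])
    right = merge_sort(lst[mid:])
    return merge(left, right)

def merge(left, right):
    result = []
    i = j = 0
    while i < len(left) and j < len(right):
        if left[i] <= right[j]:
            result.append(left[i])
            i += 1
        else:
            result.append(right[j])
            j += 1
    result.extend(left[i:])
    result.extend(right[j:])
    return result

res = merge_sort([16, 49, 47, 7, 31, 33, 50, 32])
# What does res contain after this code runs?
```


merge_sort([16, 49, 47, 7, 31, 33, 50, 32])
Split into [16, 49, 47, 7] and [31, 33, 50, 32]
Left sorted: [7, 16, 47, 49]
Right sorted: [31, 32, 33, 50]
Merge [7, 16, 47, 49] and [31, 32, 33, 50]
= [7, 16, 31, 32, 33, 47, 49, 50]


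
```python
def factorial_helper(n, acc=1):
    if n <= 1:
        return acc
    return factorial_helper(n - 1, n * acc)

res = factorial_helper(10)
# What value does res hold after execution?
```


factorial_helper(10, 1)
= factorial_helper(9, 10 * 1) = factorial_helper(9, 10)
= factorial_helper(8, 9 * 10) = factorial_helper(8, 90)
= factorial_helper(7, 8 * 90) = factorial_helper(7, 720)
= factorial_helper(6, 7 * 720) = factorial_helper(6, 5040)
= factorial_helper(5, 6 * 5040) = factorial_helper(5, 30240)
= factorial_helper(4, 5 * 30240) = factorial_helper(4, 151200)
= factorial_helper(3, 4 * 151200) = factorial_helper(3, 604800)
= factorial_helper(2, 3 * 604800) = factorial_helper(2, 1814400)
= factorial_helper(1, 2 * 1814400) = factorial_helper(1, 3628800)
n <= 1, return acc = 3628800


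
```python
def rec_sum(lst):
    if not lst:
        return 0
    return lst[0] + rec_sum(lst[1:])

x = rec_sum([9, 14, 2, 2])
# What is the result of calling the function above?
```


rec_sum([9, 14, 2, 2])
= 9 + rec_sum([14, 2, 2])
= 9 + 14 + rec_sum([2, 2])
= 9 + 14 + 2 + rec_sum([2])
= 9 + 14 + 2 + 2 + rec_sum([])
= 9 + 14 + 2 + 2 + 0
= 27


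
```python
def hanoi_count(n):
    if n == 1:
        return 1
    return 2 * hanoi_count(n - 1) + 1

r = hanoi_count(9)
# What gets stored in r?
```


hanoi_count(9)
= 2 * hanoi_count(8) + 1
= 2 * (2 * hanoi_count(7) + 1) + 1
= 2 * (2 * (2 * hanoi_count(6) + 1) + 1) + 1
= 2 * (2 * (2 * (2 * hanoi_count(5) + 1) + 1) + 1) + 1
= 2 * (2 * (2 * (2 * (2 * hanoi_count(4) + 1) + 1) + 1) + 1) + 1
= 2 * (2 * (2 * (2 * (2 * (2 * hanoi_count(3) + 1) + 1) + 1) + 1) + 1) + 1
= 2 * (2 * (2 * (2 * (2 * (2 * (2 * hanoi_count(2) + 1) + 1) + 1) + 1) + 1) + 1) + 1
= 2 * (2 * (2 * (2 * (2 * (2 * (2 * (2 * hanoi_count(1) + 1) + 1) + 1) + 1) + 1) + 1) + 1) + 1
Now compute bottom-up:
hanoi_count(1) = 1
hanoi_count(2) = 2 * 1 + 1 = 3
hanoi_count(3) = 2 * 3 + 1 = 7
hanoi_count(4) = 2 * 7 + 1 = 15
hanoi_count(5) = 2 * 15 + 1 = 31
hanoi_count(6) = 2 * 31 + 1 = 63
hanoi_count(7) = 2 * 63 + 1 = 127
hanoi_count(8) = 2 * 127 + 1 = 255
hanoi_count(9) = 2 * 255 + 1 = 511
= 511


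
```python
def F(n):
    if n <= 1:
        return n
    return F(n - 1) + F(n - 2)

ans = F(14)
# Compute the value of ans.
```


F(14)
= F(13) + F(12)
= (F(12) + F(11)) + F(12)
Computing bottom-up: F(0)=0, F(1)=1, F(2)=1, F(3)=2, F(4)=3, F(5)=5, F(6)=8, F(7)=13, F(8)=21, F(9)=34, F(10)=55, F(11)=89, F(12)=144, F(13)=233, F(14)=377
= 377


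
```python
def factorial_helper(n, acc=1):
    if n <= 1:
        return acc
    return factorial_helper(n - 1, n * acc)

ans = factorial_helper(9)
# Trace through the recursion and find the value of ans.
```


factorial_helper(9, 1)
= factorial_helper(8, 9 * 1) = factorial_helper(8, 9)
= factorial_helper(7, 8 * 9) = factorial_helper(7, 72)
= factorial_helper(6, 7 * 72) = factorial_helper(6, 504)
= factorial_helper(5, 6 * 504) = factorial_helper(5, 3024)
= factorial_helper(4, 5 * 3024) = factorial_helper(4, 15120)
= factorial_helper(3, 4 * 15120) = factorial_helper(3, 60480)
= factorial_helper(2, 3 * 60480) = factorial_helper(2, 181440)
= factorial_helper(1, 2 * 181440) = factorial_helper(1, 362880)
n <= 1, return acc = 362880


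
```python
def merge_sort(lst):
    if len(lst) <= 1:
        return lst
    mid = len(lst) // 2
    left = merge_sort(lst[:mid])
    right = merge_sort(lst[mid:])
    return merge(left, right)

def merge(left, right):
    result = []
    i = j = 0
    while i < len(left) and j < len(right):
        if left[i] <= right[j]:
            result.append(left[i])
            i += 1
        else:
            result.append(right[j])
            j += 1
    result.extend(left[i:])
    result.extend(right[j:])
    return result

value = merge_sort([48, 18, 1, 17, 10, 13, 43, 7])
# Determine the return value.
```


merge_sort([48, 18, 1, 17, 10, 13, 43, 7])
Split into [48, 18, 1, 17] and [10, 13, 43, 7]
Left sorted: [1, 17, 18, 48]
Right sorted: [7, 10, 13, 43]
Merge [1, 17, 18, 48] and [7, 10, 13, 43]
= [1, 7, 10, 13, 17, 18, 43, 48]


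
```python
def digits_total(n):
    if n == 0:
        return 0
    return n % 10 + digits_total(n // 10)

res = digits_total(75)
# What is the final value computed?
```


digits_total(75)
= 5 + digits_total(7)
= 5 + 7 + digits_total(0)
= 5 + 7 + 0
= 12


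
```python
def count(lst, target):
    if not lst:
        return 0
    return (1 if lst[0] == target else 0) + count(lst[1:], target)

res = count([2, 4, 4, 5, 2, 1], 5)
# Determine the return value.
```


count([2, 4, 4, 5, 2, 1], 5)
lst[0]=2 != 5: 0 + count([4, 4, 5, 2, 1], 5)
lst[0]=4 != 5: 0 + count([4, 5, 2, 1], 5)
lst[0]=4 != 5: 0 + count([5, 2, 1], 5)
lst[0]=5 == 5: 1 + count([2, 1], 5)
lst[0]=2 != 5: 0 + count([1], 5)
lst[0]=1 != 5: 0 + count([], 5)
= 1


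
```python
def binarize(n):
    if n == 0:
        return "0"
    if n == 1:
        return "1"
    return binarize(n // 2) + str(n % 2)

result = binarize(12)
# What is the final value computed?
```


binarize(12)
= binarize(6) + "0"
= binarize(3) + "0" + "0"
= binarize(1) + "1" + "0" + "0"
= "1" + "1" + "0" + "0"
= "1100"


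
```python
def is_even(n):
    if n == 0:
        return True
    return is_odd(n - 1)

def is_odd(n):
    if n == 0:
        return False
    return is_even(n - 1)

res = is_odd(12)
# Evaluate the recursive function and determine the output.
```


is_odd(12)
= is_even(11)
= is_odd(10)
= is_even(9)
= is_odd(8)
= is_even(7)
= is_odd(6)
= is_even(5)
= is_odd(4)
= is_even(3)
= is_odd(2)
= is_even(1)
= is_odd(0)
n == 0: return False
= False


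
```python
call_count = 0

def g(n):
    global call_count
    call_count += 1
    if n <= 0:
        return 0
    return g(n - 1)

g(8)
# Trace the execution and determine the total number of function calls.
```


g(8) calls g(7) calls ... calls g(0)
Total calls: 8 + 1 (for base case) = 9


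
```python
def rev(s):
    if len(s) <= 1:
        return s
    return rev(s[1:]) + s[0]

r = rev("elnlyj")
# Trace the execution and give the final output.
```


rev("elnlyj")
= rev("lnlyj") + "e"
= rev("nlyj") + "l" + "e"
= rev("lyj") + "n" + "l" + "e"
= rev("yj") + "l" + "n" + "l" + "e"
= rev("j") + "y" + "l" + "n" + "l" + "e"
= "j" + "y" + "l" + "n" + "l" + "e"
= "jylnle"


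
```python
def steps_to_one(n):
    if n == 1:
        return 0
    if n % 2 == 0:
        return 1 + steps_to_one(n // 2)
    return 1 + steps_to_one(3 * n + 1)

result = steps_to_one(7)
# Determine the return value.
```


steps_to_one(7)
7 is odd -> 3*7+1 = 22 -> steps_to_one(22)
22 is even -> steps_to_one(11)
11 is odd -> 3*11+1 = 34 -> steps_to_one(34)
34 is even -> steps_to_one(17)
17 is odd -> 3*17+1 = 52 -> steps_to_one(52)
52 is even -> steps_to_one(26)
26 is even -> steps_to_one(13)
13 is odd -> 3*13+1 = 40 -> steps_to_one(40)
40 is even -> steps_to_one(20)
20 is even -> steps_to_one(10)
10 is even -> steps_to_one(5)
5 is odd -> 3*5+1 = 16 -> steps_to_one(16)
16 is even -> steps_to_one(8)
8 is even -> steps_to_one(4)
4 is even -> steps_to_one(2)
2 is even -> steps_to_one(1)
Reached 1 after 16 steps
= 16


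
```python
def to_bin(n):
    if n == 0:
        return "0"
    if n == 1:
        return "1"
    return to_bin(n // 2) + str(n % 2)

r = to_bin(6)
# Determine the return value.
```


to_bin(6)
= to_bin(3) + "0"
= to_bin(1) + "1" + "0"
= "1" + "1" + "0"
= "110"


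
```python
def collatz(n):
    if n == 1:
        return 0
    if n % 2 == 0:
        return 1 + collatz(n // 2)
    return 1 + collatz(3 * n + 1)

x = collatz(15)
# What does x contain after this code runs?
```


collatz(15)
15 is odd -> 3*15+1 = 46 -> collatz(46)
46 is even -> collatz(23)
23 is odd -> 3*23+1 = 70 -> collatz(70)
70 is even -> collatz(35)
35 is odd -> 3*35+1 = 106 -> collatz(106)
106 is even -> collatz(53)
53 is odd -> 3*53+1 = 160 -> collatz(160)
160 is even -> collatz(80)
80 is even -> collatz(40)
40 is even -> collatz(20)
20 is even -> collatz(10)
10 is even -> collatz(5)
5 is odd -> 3*5+1 = 16 -> collatz(16)
16 is even -> collatz(8)
8 is even -> collatz(4)
4 is even -> collatz(2)
2 is even -> collatz(1)
Reached 1 after 17 steps
= 17


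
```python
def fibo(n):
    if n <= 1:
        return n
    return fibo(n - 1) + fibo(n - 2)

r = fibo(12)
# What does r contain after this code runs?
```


fibo(12)
= fibo(11) + fibo(10)
= (fibo(10) + fibo(9)) + fibo(10)
Computing bottom-up: fibo(0)=0, fibo(1)=1, fibo(2)=1, fibo(3)=2, fibo(4)=3, fibo(5)=5, fibo(6)=8, fibo(7)=13, fibo(8)=21, fibo(9)=34, fibo(10)=55, fibo(11)=89, fibo(12)=144
= 144


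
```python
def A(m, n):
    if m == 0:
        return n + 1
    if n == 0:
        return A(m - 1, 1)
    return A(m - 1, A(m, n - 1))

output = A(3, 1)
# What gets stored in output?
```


A(3, 1)
= A(2, A(3, 0))
First compute A(3, 0) = 5
= A(2, 5)
= 13


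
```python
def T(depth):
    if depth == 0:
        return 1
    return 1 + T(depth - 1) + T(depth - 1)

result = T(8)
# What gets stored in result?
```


T(8)
= 1 + T(7) + T(7)
= 1 + 2 * T(7)
T(k) = 2^(k+1) - 1
T(0) = 1
T(1) = 3
T(2) = 7
T(3) = 15
T(4) = 31
T(8) = 2^9 - 1 = 511


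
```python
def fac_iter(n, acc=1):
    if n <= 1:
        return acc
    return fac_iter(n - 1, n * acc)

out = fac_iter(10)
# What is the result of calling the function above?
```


fac_iter(10, 1)
= fac_iter(9, 10 * 1) = fac_iter(9, 10)
= fac_iter(8, 9 * 10) = fac_iter(8, 90)
= fac_iter(7, 8 * 90) = fac_iter(7, 720)
= fac_iter(6, 7 * 720) = fac_iter(6, 5040)
= fac_iter(5, 6 * 5040) = fac_iter(5, 30240)
= fac_iter(4, 5 * 30240) = fac_iter(4, 151200)
= fac_iter(3, 4 * 151200) = fac_iter(3, 604800)
= fac_iter(2, 3 * 604800) = fac_iter(2, 1814400)
= fac_iter(1, 2 * 1814400) = fac_iter(1, 3628800)
n <= 1, return acc = 3628800


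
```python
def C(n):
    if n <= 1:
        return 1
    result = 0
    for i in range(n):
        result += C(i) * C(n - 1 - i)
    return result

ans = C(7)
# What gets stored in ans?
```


C(7)
= sum of C(i) * C(7-1-i) for i in 0..6
First compute sub-values bottom-up:
  C(0) = 1, C(1) = 1
  C(2) = 1*1 + 1*1 = 2
  C(3) = 1*2 + 1*1 + 2*1 = 5
  C(4) = 1*5 + 1*2 + 2*1 + 5*1 = 14
  C(5) = 1*14 + 1*5 + 2*2 + 5*1 + 14*1 = 42
  C(6) = 1*42 + 1*14 + 2*5 + 5*2 + 14*1 + 42*1 = 132
Now C(7):
  C(0)*C(6) = 1*132 = 132
  C(1)*C(5) = 1*42 = 42
  C(2)*C(4) = 2*14 = 28
  C(3)*C(3) = 5*5 = 25
  C(4)*C(2) = 14*2 = 28
  C(5)*C(1) = 42*1 = 42
  C(6)*C(0) = 132*1 = 132
= 132 + 42 + 28 + 25 + 28 + 42 + 132
= 429


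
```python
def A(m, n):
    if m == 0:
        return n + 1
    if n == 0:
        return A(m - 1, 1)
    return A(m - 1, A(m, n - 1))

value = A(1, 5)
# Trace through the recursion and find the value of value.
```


A(1, 5)
= A(0, A(1, 4))
First compute A(1, 4) = 6
= A(0, 6)
= 7


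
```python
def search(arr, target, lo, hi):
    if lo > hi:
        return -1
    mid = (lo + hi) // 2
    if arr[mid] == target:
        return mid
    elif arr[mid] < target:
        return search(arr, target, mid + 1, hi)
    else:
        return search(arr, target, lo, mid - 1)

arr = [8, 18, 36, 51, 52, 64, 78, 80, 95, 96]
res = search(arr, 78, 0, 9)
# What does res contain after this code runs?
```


search(arr, 78, 0, 9)
lo=0, hi=9, mid=4, arr[mid]=52
52 < 78, search right half
lo=5, hi=9, mid=7, arr[mid]=80
80 > 78, search left half
lo=5, hi=6, mid=5, arr[mid]=64
64 < 78, search right half
lo=6, hi=6, mid=6, arr[mid]=78
arr[6] == 78, found at index 6
= 6


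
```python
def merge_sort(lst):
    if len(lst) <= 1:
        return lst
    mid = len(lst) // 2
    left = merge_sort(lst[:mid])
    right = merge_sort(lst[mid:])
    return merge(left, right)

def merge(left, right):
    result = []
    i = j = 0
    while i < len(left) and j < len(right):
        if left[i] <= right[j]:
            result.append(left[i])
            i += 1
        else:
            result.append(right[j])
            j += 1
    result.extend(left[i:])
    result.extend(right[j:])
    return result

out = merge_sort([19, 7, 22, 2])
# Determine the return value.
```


merge_sort([19, 7, 22, 2])
Split into [19, 7] and [22, 2]
Left sorted: [7, 19]
Right sorted: [2, 22]
Merge [7, 19] and [2, 22]
= [2, 7, 19, 22]


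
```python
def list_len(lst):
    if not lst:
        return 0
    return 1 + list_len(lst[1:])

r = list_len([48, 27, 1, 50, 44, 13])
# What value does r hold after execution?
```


list_len([48, 27, 1, 50, 44, 13])
= 1 + list_len([27, 1, 50, 44, 13])
= 1 + 1 + list_len([1, 50, 44, 13])
= 1 + 1 + 1 + list_len([50, 44, 13])
= 1 + 1 + 1 + 1 + list_len([44, 13])
= 1 + 1 + 1 + 1 + 1 + list_len([13])
= 1 + 1 + 1 + 1 + 1 + 1 + list_len([])
= 1 + 1 + 1 + 1 + 1 + 1 + 0
= 6


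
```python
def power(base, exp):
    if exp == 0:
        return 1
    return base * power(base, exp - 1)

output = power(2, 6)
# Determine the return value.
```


power(2, 6)
= 2 * power(2, 5)
= 2 * 2 * power(2, 4)
= 2 * 2 * 2 * power(2, 3)
= 2 * 2 * 2 * 2 * power(2, 2)
= 2 * 2 * 2 * 2 * 2 * power(2, 1)
= 2 * 2 * 2 * 2 * 2 * 2 * power(2, 0)
= 2 * 2 * 2 * 2 * 2 * 2 * 1
= 64


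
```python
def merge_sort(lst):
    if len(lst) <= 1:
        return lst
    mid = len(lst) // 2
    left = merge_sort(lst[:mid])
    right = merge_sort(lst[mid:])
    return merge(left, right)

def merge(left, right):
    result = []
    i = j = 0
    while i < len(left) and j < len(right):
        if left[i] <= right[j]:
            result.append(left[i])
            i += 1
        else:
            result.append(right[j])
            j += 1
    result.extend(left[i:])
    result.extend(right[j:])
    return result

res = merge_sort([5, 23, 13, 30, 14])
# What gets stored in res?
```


merge_sort([5, 23, 13, 30, 14])
Split into [5, 23] and [13, 30, 14]
Left sorted: [5, 23]
Right sorted: [13, 14, 30]
Merge [5, 23] and [13, 14, 30]
= [5, 13, 14, 23, 30]


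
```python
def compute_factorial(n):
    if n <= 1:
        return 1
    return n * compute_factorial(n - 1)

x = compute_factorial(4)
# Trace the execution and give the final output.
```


compute_factorial(4)
= 4 * compute_factorial(3)
= 4 * 3 * compute_factorial(2)
= 4 * 3 * 2 * compute_factorial(1)
= 4 * 3 * 2 * 1
= 24


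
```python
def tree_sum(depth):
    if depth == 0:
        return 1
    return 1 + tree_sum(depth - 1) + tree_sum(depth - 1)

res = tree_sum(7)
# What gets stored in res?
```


tree_sum(7)
= 1 + tree_sum(6) + tree_sum(6)
= 1 + 2 * tree_sum(6)
tree_sum(k) = 2^(k+1) - 1
tree_sum(0) = 1
tree_sum(1) = 3
tree_sum(2) = 7
tree_sum(3) = 15
tree_sum(4) = 31
tree_sum(7) = 2^8 - 1 = 255


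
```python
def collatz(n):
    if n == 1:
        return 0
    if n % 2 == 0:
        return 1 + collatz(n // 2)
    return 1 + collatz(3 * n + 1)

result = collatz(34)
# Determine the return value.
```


collatz(34)
34 is even -> collatz(17)
17 is odd -> 3*17+1 = 52 -> collatz(52)
52 is even -> collatz(26)
26 is even -> collatz(13)
13 is odd -> 3*13+1 = 40 -> collatz(40)
40 is even -> collatz(20)
20 is even -> collatz(10)
10 is even -> collatz(5)
5 is odd -> 3*5+1 = 16 -> collatz(16)
16 is even -> collatz(8)
8 is even -> collatz(4)
4 is even -> collatz(2)
2 is even -> collatz(1)
Reached 1 after 13 steps
= 13


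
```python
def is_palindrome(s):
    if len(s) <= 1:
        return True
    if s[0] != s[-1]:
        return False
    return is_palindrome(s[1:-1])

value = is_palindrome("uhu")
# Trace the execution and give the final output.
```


is_palindrome("uhu")
"uhu": s[0]='u' == s[-1]='u' -> is_palindrome("h")
"h": len <= 1 -> True
= True


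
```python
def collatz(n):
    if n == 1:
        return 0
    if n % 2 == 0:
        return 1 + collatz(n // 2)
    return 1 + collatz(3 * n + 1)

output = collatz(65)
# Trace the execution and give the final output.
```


collatz(65)
65 is odd -> 3*65+1 = 196 -> collatz(196)
196 is even -> collatz(98)
98 is even -> collatz(49)
49 is odd -> 3*49+1 = 148 -> collatz(148)
148 is even -> collatz(74)
74 is even -> collatz(37)
37 is odd -> 3*37+1 = 112 -> collatz(112)
112 is even -> collatz(56)
56 is even -> collatz(28)
28 is even -> collatz(14)
14 is even -> collatz(7)
7 is odd -> 3*7+1 = 22 -> collatz(22)
22 is even -> collatz(11)
11 is odd -> 3*11+1 = 34 -> collatz(34)
34 is even -> collatz(17)
17 is odd -> 3*17+1 = 52 -> collatz(52)
52 is even -> collatz(26)
26 is even -> collatz(13)
13 is odd -> 3*13+1 = 40 -> collatz(40)
40 is even -> collatz(20)
20 is even -> collatz(10)
10 is even -> collatz(5)
5 is odd -> 3*5+1 = 16 -> collatz(16)
16 is even -> collatz(8)
8 is even -> collatz(4)
4 is even -> collatz(2)
2 is even -> collatz(1)
Reached 1 after 27 steps
= 27


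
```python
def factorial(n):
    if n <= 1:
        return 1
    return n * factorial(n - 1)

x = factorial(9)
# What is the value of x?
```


factorial(9)
= 9 * factorial(8)
= 9 * 8 * factorial(7)
= 9 * 8 * 7 * factorial(6)
= 9 * 8 * 7 * 6 * factorial(5)
= 9 * 8 * 7 * 6 * 5 * factorial(4)
= 9 * 8 * 7 * 6 * 5 * 4 * factorial(3)
= 9 * 8 * 7 * 6 * 5 * 4 * 3 * factorial(2)
= 9 * 8 * 7 * 6 * 5 * 4 * 3 * 2 * factorial(1)
= 9 * 8 * 7 * 6 * 5 * 4 * 3 * 2 * 1
= 362880


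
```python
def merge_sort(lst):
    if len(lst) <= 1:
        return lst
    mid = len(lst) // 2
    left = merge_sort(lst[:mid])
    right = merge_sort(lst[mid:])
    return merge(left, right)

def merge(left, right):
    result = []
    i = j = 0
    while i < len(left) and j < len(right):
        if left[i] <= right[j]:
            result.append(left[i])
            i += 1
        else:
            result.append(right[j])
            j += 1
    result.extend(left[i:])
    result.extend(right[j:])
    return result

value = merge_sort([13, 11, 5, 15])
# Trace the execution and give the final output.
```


merge_sort([13, 11, 5, 15])
Split into [13, 11] and [5, 15]
Left sorted: [11, 13]
Right sorted: [5, 15]
Merge [11, 13] and [5, 15]
= [5, 11, 13, 15]


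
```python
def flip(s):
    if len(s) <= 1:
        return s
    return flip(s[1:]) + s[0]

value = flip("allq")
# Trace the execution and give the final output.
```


flip("allq")
= flip("llq") + "a"
= flip("lq") + "l" + "a"
= flip("q") + "l" + "l" + "a"
= "q" + "l" + "l" + "a"
= "qlla"


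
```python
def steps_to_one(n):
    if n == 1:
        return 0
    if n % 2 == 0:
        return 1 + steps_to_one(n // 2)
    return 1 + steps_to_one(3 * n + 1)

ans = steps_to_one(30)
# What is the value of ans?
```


steps_to_one(30)
30 is even -> steps_to_one(15)
15 is odd -> 3*15+1 = 46 -> steps_to_one(46)
46 is even -> steps_to_one(23)
23 is odd -> 3*23+1 = 70 -> steps_to_one(70)
70 is even -> steps_to_one(35)
35 is odd -> 3*35+1 = 106 -> steps_to_one(106)
106 is even -> steps_to_one(53)
53 is odd -> 3*53+1 = 160 -> steps_to_one(160)
160 is even -> steps_to_one(80)
80 is even -> steps_to_one(40)
40 is even -> steps_to_one(20)
20 is even -> steps_to_one(10)
10 is even -> steps_to_one(5)
5 is odd -> 3*5+1 = 16 -> steps_to_one(16)
16 is even -> steps_to_one(8)
8 is even -> steps_to_one(4)
4 is even -> steps_to_one(2)
2 is even -> steps_to_one(1)
Reached 1 after 18 steps
= 18


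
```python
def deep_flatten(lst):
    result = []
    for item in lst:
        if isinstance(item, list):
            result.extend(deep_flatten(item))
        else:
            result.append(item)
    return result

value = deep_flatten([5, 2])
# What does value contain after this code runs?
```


deep_flatten([5, 2])
Processing each element:
  5 is not a list -> append 5
  2 is not a list -> append 2
= [5, 2]
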